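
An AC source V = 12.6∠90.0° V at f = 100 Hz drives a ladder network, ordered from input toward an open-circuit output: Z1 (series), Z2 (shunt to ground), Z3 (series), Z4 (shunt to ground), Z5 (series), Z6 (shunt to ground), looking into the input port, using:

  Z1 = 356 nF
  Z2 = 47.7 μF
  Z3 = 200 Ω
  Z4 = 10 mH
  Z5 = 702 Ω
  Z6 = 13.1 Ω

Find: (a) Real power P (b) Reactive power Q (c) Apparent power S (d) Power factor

Step 1 — Angular frequency: ω = 2π·f = 2π·100 = 628.3 rad/s.
Step 2 — Component impedances:
  Z1: Z = 1/(jωC) = -j/(ω·C) = 0 - j4471 Ω
  Z2: Z = 1/(jωC) = -j/(ω·C) = 0 - j33.37 Ω
  Z3: Z = R = 200 Ω
  Z4: Z = jωL = j·628.3·0.01 = 0 + j6.283 Ω
  Z5: Z = R = 702 Ω
  Z6: Z = R = 13.1 Ω
Step 3 — Ladder network (open output): work backward from the far end, alternating series and parallel combinations. Z_in = 5.465 - j4503 Ω = 4503∠-89.9° Ω.
Step 4 — Source phasor: V = 12.6∠90.0° V = 0 + j12.6 V.
Step 5 — Current: I = V / Z = -0.002798 + j3.395e-06 A = 0.002798∠179.9° A.
Step 6 — Complex power: S = V·I* = 4.278e-05 - j0.03525 VA.
Step 7 — Real power: P = Re(S) = 4.278e-05 W.
Step 8 — Reactive power: Q = Im(S) = -0.03525 VAR.
Step 9 — Apparent power: |S| = 0.03525 VA.
Step 10 — Power factor: PF = P/|S| = 0.001213 (leading).

(a) P = 4.278e-05 W  (b) Q = -0.03525 VAR  (c) S = 0.03525 VA  (d) PF = 0.001213 (leading)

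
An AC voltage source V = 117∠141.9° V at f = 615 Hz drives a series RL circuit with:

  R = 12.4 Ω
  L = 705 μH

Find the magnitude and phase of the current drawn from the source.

Step 1 — Angular frequency: ω = 2π·f = 2π·615 = 3864 rad/s.
Step 2 — Component impedances:
  R: Z = R = 12.4 Ω
  L: Z = jωL = j·3864·0.000705 = 0 + j2.724 Ω
Step 3 — Series combination: Z_total = R + L = 12.4 + j2.724 Ω = 12.7∠12.4° Ω.
Step 4 — Source phasor: V = 117∠141.9° V = -92.07 + j72.19 V.
Step 5 — Ohm's law: I = V / Z_total = (-92.07 + j72.19) / (12.4 + j2.724) = -5.863 + j7.11 A.
Step 6 — Convert to polar: |I| = 9.216 A, ∠I = 129.5°.

I = 9.216∠129.5° A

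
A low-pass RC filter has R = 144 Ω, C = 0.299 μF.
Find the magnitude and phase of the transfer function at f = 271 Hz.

Step 1 — Angular frequency: ω = 2π·271 = 1703 rad/s.
Step 2 — Transfer function: H(jω) = 1/(1 + jωRC).
Step 3 — Denominator: 1 + jωRC = 1 + j·1703·144·2.99e-07 = 1 + j0.07331.
Step 4 — H = 0.9947 - j0.07292.
Step 5 — Magnitude: |H| = 0.9973 (-0.0 dB); phase: φ = -4.2°.

|H| = 0.9973 (-0.0 dB), φ = -4.2°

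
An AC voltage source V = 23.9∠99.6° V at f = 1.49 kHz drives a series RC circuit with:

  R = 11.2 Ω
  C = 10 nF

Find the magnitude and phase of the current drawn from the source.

Step 1 — Angular frequency: ω = 2π·f = 2π·1490 = 9362 rad/s.
Step 2 — Component impedances:
  R: Z = R = 11.2 Ω
  C: Z = 1/(jωC) = -j/(ω·C) = 0 - j1.068e+04 Ω
Step 3 — Series combination: Z_total = R + C = 11.2 - j1.068e+04 Ω = 1.068e+04∠-89.9° Ω.
Step 4 — Source phasor: V = 23.9∠99.6° V = -3.986 + j23.57 V.
Step 5 — Ohm's law: I = V / Z_total = (-3.986 + j23.57) / (11.2 - j1.068e+04) = -0.002207 - j0.0003708 A.
Step 6 — Convert to polar: |I| = 0.002238 A, ∠I = -170.5°.

I = 0.002238∠-170.5° A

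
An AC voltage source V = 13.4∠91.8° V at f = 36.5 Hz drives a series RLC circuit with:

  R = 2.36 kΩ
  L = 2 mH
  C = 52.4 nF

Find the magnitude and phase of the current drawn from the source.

Step 1 — Angular frequency: ω = 2π·f = 2π·36.5 = 229.3 rad/s.
Step 2 — Component impedances:
  R: Z = R = 2360 Ω
  L: Z = jωL = j·229.3·0.002 = 0 + j0.4587 Ω
  C: Z = 1/(jωC) = -j/(ω·C) = 0 - j8.321e+04 Ω
Step 3 — Series combination: Z_total = R + L + C = 2360 - j8.321e+04 Ω = 8.325e+04∠-88.4° Ω.
Step 4 — Source phasor: V = 13.4∠91.8° V = -0.4209 + j13.39 V.
Step 5 — Ohm's law: I = V / Z_total = (-0.4209 + j13.39) / (2360 - j8.321e+04) = -0.000161 - j4.93e-07 A.
Step 6 — Convert to polar: |I| = 0.000161 A, ∠I = -179.8°.

I = 0.000161∠-179.8° A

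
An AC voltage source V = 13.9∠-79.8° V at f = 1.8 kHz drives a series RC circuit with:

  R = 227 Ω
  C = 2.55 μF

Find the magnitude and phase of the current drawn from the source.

Step 1 — Angular frequency: ω = 2π·f = 2π·1800 = 1.131e+04 rad/s.
Step 2 — Component impedances:
  R: Z = R = 227 Ω
  C: Z = 1/(jωC) = -j/(ω·C) = 0 - j34.67 Ω
Step 3 — Series combination: Z_total = R + C = 227 - j34.67 Ω = 229.6∠-8.7° Ω.
Step 4 — Source phasor: V = 13.9∠-79.8° V = 2.461 - j13.68 V.
Step 5 — Ohm's law: I = V / Z_total = (2.461 - j13.68) / (227 - j34.67) = 0.01959 - j0.05727 A.
Step 6 — Convert to polar: |I| = 0.06053 A, ∠I = -71.1°.

I = 0.06053∠-71.1° A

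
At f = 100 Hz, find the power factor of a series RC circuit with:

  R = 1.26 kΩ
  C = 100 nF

Step 1 — Angular frequency: ω = 2π·f = 2π·100 = 628.3 rad/s.
Step 2 — Component impedances:
  R: Z = R = 1260 Ω
  C: Z = 1/(jωC) = -j/(ω·C) = 0 - j1.592e+04 Ω
Step 3 — Series combination: Z_total = R + C = 1260 - j1.592e+04 Ω = 1.597e+04∠-85.5° Ω.
Step 4 — Power factor: PF = cos(φ) = Re(Z)/|Z| = 1260/15965 = 0.07892.
Step 5 — Type: Im(Z) = -1.592e+04 ⇒ leading (phase φ = -85.5°).

PF = 0.07892 (leading, φ = -85.5°)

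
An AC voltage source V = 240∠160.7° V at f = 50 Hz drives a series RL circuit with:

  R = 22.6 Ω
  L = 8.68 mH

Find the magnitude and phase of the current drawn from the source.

Step 1 — Angular frequency: ω = 2π·f = 2π·50 = 314.2 rad/s.
Step 2 — Component impedances:
  R: Z = R = 22.6 Ω
  L: Z = jωL = j·314.2·0.00868 = 0 + j2.727 Ω
Step 3 — Series combination: Z_total = R + L = 22.6 + j2.727 Ω = 22.76∠6.9° Ω.
Step 4 — Source phasor: V = 240∠160.7° V = -226.5 + j79.32 V.
Step 5 — Ohm's law: I = V / Z_total = (-226.5 + j79.32) / (22.6 + j2.727) = -9.461 + j4.651 A.
Step 6 — Convert to polar: |I| = 10.54 A, ∠I = 153.8°.

I = 10.54∠153.8° A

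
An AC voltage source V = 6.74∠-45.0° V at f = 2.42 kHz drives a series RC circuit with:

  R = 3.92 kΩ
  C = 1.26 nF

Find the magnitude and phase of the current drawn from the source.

Step 1 — Angular frequency: ω = 2π·f = 2π·2420 = 1.521e+04 rad/s.
Step 2 — Component impedances:
  R: Z = R = 3920 Ω
  C: Z = 1/(jωC) = -j/(ω·C) = 0 - j5.22e+04 Ω
Step 3 — Series combination: Z_total = R + C = 3920 - j5.22e+04 Ω = 5.234e+04∠-85.7° Ω.
Step 4 — Source phasor: V = 6.74∠-45.0° V = 4.766 - j4.766 V.
Step 5 — Ohm's law: I = V / Z_total = (4.766 - j4.766) / (3920 - j5.22e+04) = 9.762e-05 + j8.398e-05 A.
Step 6 — Convert to polar: |I| = 0.0001288 A, ∠I = 40.7°.

I = 0.0001288∠40.7° A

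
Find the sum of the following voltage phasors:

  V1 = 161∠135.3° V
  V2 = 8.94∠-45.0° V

Step 1 — Convert each phasor to rectangular form:
  V1 = 161·(cos(135.3°) + j·sin(135.3°)) = -114.4 + j113.2 V
  V2 = 8.94·(cos(-45.0°) + j·sin(-45.0°)) = 6.322 - j6.322 V
Step 2 — Sum components: V_total = -108.1 + j106.9 V.
Step 3 — Convert to polar: |V_total| = 152.1 V, ∠V_total = 135.3°.

V_total = 152.1∠135.3° V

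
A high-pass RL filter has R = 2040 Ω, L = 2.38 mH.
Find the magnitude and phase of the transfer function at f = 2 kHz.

Step 1 — Angular frequency: ω = 2π·2000 = 1.257e+04 rad/s.
Step 2 — Transfer function: H(jω) = jωL/(R + jωL).
Step 3 — Numerator jωL = j·29.91; denominator R + jωL = 2040 + j29.91.
Step 4 — H = 0.0002149 + j0.01466.
Step 5 — Magnitude: |H| = 0.01466 (-36.7 dB); phase: φ = 89.2°.

|H| = 0.01466 (-36.7 dB), φ = 89.2°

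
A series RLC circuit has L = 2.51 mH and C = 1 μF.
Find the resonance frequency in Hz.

Step 1 — Resonance condition Im(Z)=0 gives ω₀ = 1/√(LC).
Step 2 — ω₀ = 1/√(0.00251·1e-06) = 1.996e+04 rad/s.
Step 3 — f₀ = ω₀/(2π) = 3177 Hz.

f₀ = 3177 Hz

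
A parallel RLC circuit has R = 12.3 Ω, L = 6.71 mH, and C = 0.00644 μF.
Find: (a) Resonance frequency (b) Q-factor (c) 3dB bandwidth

Step 1 — Resonance: ω₀ = 1/√(LC) = 1/√(0.00671·6.44e-09) = 1.521e+05 rad/s.
Step 2 — f₀ = ω₀/(2π) = 2.421e+04 Hz.
Step 3 — Parallel Q: Q = R/(ω₀L) = 12.3/(1.521e+05·0.00671) = 0.01205.
Step 4 — Bandwidth: Δω = ω₀/Q = 1.262e+07 rad/s; BW = Δω/(2π) = 2.009e+06 Hz.

(a) f₀ = 2.421e+04 Hz  (b) Q = 0.01205  (c) BW = 2.009e+06 Hz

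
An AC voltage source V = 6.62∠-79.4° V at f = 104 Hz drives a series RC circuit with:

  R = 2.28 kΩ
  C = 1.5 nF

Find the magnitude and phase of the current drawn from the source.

Step 1 — Angular frequency: ω = 2π·f = 2π·104 = 653.5 rad/s.
Step 2 — Component impedances:
  R: Z = R = 2280 Ω
  C: Z = 1/(jωC) = -j/(ω·C) = 0 - j1.02e+06 Ω
Step 3 — Series combination: Z_total = R + C = 2280 - j1.02e+06 Ω = 1.02e+06∠-89.9° Ω.
Step 4 — Source phasor: V = 6.62∠-79.4° V = 1.218 - j6.507 V.
Step 5 — Ohm's law: I = V / Z_total = (1.218 - j6.507) / (2280 - j1.02e+06) = 6.381e-06 + j1.179e-06 A.
Step 6 — Convert to polar: |I| = 6.489e-06 A, ∠I = 10.5°.

I = 6.489e-06∠10.5° A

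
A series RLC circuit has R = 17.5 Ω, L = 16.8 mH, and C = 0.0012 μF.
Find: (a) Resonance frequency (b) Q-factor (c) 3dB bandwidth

Step 1 — Resonance: ω₀ = 1/√(LC) = 1/√(0.0168·1.2e-09) = 2.227e+05 rad/s.
Step 2 — f₀ = ω₀/(2π) = 3.545e+04 Hz.
Step 3 — Series Q: Q = ω₀L/R = 2.227e+05·0.0168/17.5 = 213.8.
Step 4 — Bandwidth: Δω = ω₀/Q = 1042 rad/s; BW = Δω/(2π) = 165.8 Hz.

(a) f₀ = 3.545e+04 Hz  (b) Q = 213.8  (c) BW = 165.8 Hz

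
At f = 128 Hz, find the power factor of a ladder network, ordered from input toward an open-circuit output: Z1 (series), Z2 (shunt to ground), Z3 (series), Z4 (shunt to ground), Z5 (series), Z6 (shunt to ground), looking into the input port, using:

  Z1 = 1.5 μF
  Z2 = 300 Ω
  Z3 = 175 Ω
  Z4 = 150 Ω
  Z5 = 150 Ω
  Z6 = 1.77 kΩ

Step 1 — Angular frequency: ω = 2π·f = 2π·128 = 804.2 rad/s.
Step 2 — Component impedances:
  Z1: Z = 1/(jωC) = -j/(ω·C) = 0 - j828.9 Ω
  Z2: Z = R = 300 Ω
  Z3: Z = R = 175 Ω
  Z4: Z = R = 150 Ω
  Z5: Z = R = 150 Ω
  Z6: Z = R = 1770 Ω
Step 3 — Ladder network (open output): work backward from the far end, alternating series and parallel combinations. Z_in = 153.5 - j828.9 Ω = 843∠-79.5° Ω.
Step 4 — Power factor: PF = cos(φ) = Re(Z)/|Z| = 153.45/843.02 = 0.182.
Step 5 — Type: Im(Z) = -828.9 ⇒ leading (phase φ = -79.5°).

PF = 0.182 (leading, φ = -79.5°)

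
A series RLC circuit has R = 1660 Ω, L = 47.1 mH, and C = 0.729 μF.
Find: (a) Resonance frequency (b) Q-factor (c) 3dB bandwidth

Step 1 — Resonance condition Im(Z)=0 gives ω₀ = 1/√(LC).
Step 2 — ω₀ = 1/√(0.0471·7.29e-07) = 5397 rad/s.
Step 3 — f₀ = ω₀/(2π) = 858.9 Hz.
Step 4 — Series Q: Q = ω₀L/R = 5397·0.0471/1660 = 0.1531.
Step 5 — 3dB bandwidth: Δω = ω₀/Q = 3.524e+04 rad/s; BW = Δω/(2π) = 5609 Hz.

(a) f₀ = 858.9 Hz  (b) Q = 0.1531  (c) BW = 5609 Hz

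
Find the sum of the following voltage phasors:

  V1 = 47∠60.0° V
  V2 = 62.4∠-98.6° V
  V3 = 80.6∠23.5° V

Step 1 — Convert each phasor to rectangular form:
  V1 = 47·(cos(60.0°) + j·sin(60.0°)) = 23.5 + j40.7 V
  V2 = 62.4·(cos(-98.6°) + j·sin(-98.6°)) = -9.331 - j61.7 V
  V3 = 80.6·(cos(23.5°) + j·sin(23.5°)) = 73.92 + j32.14 V
Step 2 — Sum components: V_total = 88.08 + j11.14 V.
Step 3 — Convert to polar: |V_total| = 88.79 V, ∠V_total = 7.2°.

V_total = 88.79∠7.2° V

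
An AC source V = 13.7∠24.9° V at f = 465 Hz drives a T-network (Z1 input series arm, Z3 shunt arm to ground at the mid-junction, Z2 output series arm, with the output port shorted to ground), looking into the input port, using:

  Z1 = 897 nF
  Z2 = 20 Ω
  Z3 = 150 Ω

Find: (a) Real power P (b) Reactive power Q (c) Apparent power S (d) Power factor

Step 1 — Angular frequency: ω = 2π·f = 2π·465 = 2922 rad/s.
Step 2 — Component impedances:
  Z1: Z = 1/(jωC) = -j/(ω·C) = 0 - j381.6 Ω
  Z2: Z = R = 20 Ω
  Z3: Z = R = 150 Ω
Step 3 — With the output port shorted to ground, the output series arm Z2 runs from the junction to ground; the shunt arm Z3 also runs from the junction to ground. They appear in parallel: Z3 || Z2 = 17.65 Ω.
Step 4 — Series with input arm Z1: Z_in = Z1 + (Z3 || Z2) = 17.65 - j381.6 Ω = 382∠-87.4° Ω.
Step 5 — Source phasor: V = 13.7∠24.9° V = 12.43 + j5.768 V.
Step 6 — Current: I = V / Z = -0.01358 + j0.03319 A = 0.03587∠112.3° A.
Step 7 — Complex power: S = V·I* = 0.0227 - j0.4908 VA.
Step 8 — Real power: P = Re(S) = 0.0227 W.
Step 9 — Reactive power: Q = Im(S) = -0.4908 VAR.
Step 10 — Apparent power: |S| = 0.4914 VA.
Step 11 — Power factor: PF = P/|S| = 0.0462 (leading).

(a) P = 0.0227 W  (b) Q = -0.4908 VAR  (c) S = 0.4914 VA  (d) PF = 0.0462 (leading)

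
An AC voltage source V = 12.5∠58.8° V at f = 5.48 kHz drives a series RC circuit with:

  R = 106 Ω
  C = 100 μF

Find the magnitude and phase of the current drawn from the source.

Step 1 — Angular frequency: ω = 2π·f = 2π·5480 = 3.443e+04 rad/s.
Step 2 — Component impedances:
  R: Z = R = 106 Ω
  C: Z = 1/(jωC) = -j/(ω·C) = 0 - j0.2904 Ω
Step 3 — Series combination: Z_total = R + C = 106 - j0.2904 Ω = 106∠-0.2° Ω.
Step 4 — Source phasor: V = 12.5∠58.8° V = 6.475 + j10.69 V.
Step 5 — Ohm's law: I = V / Z_total = (6.475 + j10.69) / (106 - j0.2904) = 0.06081 + j0.101 A.
Step 6 — Convert to polar: |I| = 0.1179 A, ∠I = 59.0°.

I = 0.1179∠59.0° A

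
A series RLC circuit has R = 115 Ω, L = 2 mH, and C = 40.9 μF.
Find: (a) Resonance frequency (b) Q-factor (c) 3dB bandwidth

Step 1 — Resonance: ω₀ = 1/√(LC) = 1/√(0.002·4.09e-05) = 3496 rad/s.
Step 2 — f₀ = ω₀/(2π) = 556.5 Hz.
Step 3 — Series Q: Q = ω₀L/R = 3496·0.002/115 = 0.06081.
Step 4 — Bandwidth: Δω = ω₀/Q = 5.75e+04 rad/s; BW = Δω/(2π) = 9151 Hz.

(a) f₀ = 556.5 Hz  (b) Q = 0.06081  (c) BW = 9151 Hz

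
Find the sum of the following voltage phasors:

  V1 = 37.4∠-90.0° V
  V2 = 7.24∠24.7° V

Step 1 — Convert each phasor to rectangular form:
  V1 = 37.4·(cos(-90.0°) + j·sin(-90.0°)) = 0 - j37.4 V
  V2 = 7.24·(cos(24.7°) + j·sin(24.7°)) = 6.578 + j3.025 V
Step 2 — Sum components: V_total = 6.578 - j34.37 V.
Step 3 — Convert to polar: |V_total| = 35 V, ∠V_total = -79.2°.

V_total = 35∠-79.2° V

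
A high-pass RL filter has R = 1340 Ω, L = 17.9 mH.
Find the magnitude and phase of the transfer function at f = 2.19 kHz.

Step 1 — Angular frequency: ω = 2π·2190 = 1.376e+04 rad/s.
Step 2 — Transfer function: H(jω) = jωL/(R + jωL).
Step 3 — Numerator jωL = j·246.3; denominator R + jωL = 1340 + j246.3.
Step 4 — H = 0.03268 + j0.1778.
Step 5 — Magnitude: |H| = 0.1808 (-14.9 dB); phase: φ = 79.6°.

|H| = 0.1808 (-14.9 dB), φ = 79.6°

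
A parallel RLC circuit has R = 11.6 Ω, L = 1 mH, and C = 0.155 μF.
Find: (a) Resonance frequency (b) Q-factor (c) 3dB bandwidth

Step 1 — Resonance: ω₀ = 1/√(LC) = 1/√(0.001·1.55e-07) = 8.032e+04 rad/s.
Step 2 — f₀ = ω₀/(2π) = 1.278e+04 Hz.
Step 3 — Parallel Q: Q = R/(ω₀L) = 11.6/(8.032e+04·0.001) = 0.1444.
Step 4 — Bandwidth: Δω = ω₀/Q = 5.562e+05 rad/s; BW = Δω/(2π) = 8.852e+04 Hz.

(a) f₀ = 1.278e+04 Hz  (b) Q = 0.1444  (c) BW = 8.852e+04 Hz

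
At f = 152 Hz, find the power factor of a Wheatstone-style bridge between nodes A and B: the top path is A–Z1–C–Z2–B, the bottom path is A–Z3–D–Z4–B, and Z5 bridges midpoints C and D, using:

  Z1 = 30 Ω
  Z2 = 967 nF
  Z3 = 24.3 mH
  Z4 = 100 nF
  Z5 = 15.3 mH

Step 1 — Angular frequency: ω = 2π·f = 2π·152 = 955 rad/s.
Step 2 — Component impedances:
  Z1: Z = R = 30 Ω
  Z2: Z = 1/(jωC) = -j/(ω·C) = 0 - j1083 Ω
  Z3: Z = jωL = j·955·0.0243 = 0 + j23.21 Ω
  Z4: Z = 1/(jωC) = -j/(ω·C) = 0 - j1.047e+04 Ω
  Z5: Z = jωL = j·955·0.0153 = 0 + j14.61 Ω
Step 3 — Bridge requires nodal analysis (the Z5 bridge couples midpoints C and D, so the two paths cannot be reduced to a simple series/parallel combination). Setting node B to ground and injecting 1 A at node A, the 3-node admittance system at A, C, D solves to V_A = Z_AB = 17.11 - j967.7 Ω = 967.8∠-89.0° Ω.
Step 4 — Power factor: PF = cos(φ) = Re(Z)/|Z| = 17.11/967.8 = 0.01768.
Step 5 — Type: Im(Z) = -967.7 ⇒ leading (phase φ = -89.0°).

PF = 0.01768 (leading, φ = -89.0°)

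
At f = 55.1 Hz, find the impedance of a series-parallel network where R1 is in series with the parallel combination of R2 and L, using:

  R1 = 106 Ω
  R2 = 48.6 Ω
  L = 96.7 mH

Step 1 — Angular frequency: ω = 2π·f = 2π·55.1 = 346.2 rad/s.
Step 2 — Component impedances:
  R1: Z = R = 106 Ω
  R2: Z = R = 48.6 Ω
  L: Z = jωL = j·346.2·0.0967 = 0 + j33.48 Ω
Step 3 — Parallel branch: R2 || L = 1/(1/R2 + 1/L) = 15.64 + j22.7 Ω.
Step 4 — Series with R1: Z_total = R1 + (R2 || L) = 121.6 + j22.7 Ω = 123.7∠10.6° Ω.

Z = 121.6 + j22.7 Ω = 123.7∠10.6° Ω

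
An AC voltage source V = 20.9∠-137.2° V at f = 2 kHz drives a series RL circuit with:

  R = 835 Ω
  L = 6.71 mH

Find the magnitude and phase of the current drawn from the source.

Step 1 — Angular frequency: ω = 2π·f = 2π·2000 = 1.257e+04 rad/s.
Step 2 — Component impedances:
  R: Z = R = 835 Ω
  L: Z = jωL = j·1.257e+04·0.00671 = 0 + j84.32 Ω
Step 3 — Series combination: Z_total = R + L = 835 + j84.32 Ω = 839.2∠5.8° Ω.
Step 4 — Source phasor: V = 20.9∠-137.2° V = -15.33 - j14.2 V.
Step 5 — Ohm's law: I = V / Z_total = (-15.33 - j14.2) / (835 + j84.32) = -0.01988 - j0.015 A.
Step 6 — Convert to polar: |I| = 0.0249 A, ∠I = -143.0°.

I = 0.0249∠-143.0° A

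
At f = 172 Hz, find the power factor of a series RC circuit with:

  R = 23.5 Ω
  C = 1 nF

Step 1 — Angular frequency: ω = 2π·f = 2π·172 = 1081 rad/s.
Step 2 — Component impedances:
  R: Z = R = 23.5 Ω
  C: Z = 1/(jωC) = -j/(ω·C) = 0 - j9.253e+05 Ω
Step 3 — Series combination: Z_total = R + C = 23.5 - j9.253e+05 Ω = 9.253e+05∠-90.0° Ω.
Step 4 — Power factor: PF = cos(φ) = Re(Z)/|Z| = 23.5/9.253e+05 = 2.54e-05.
Step 5 — Type: Im(Z) = -9.253e+05 ⇒ leading (phase φ = -90.0°).

PF = 2.54e-05 (leading, φ = -90.0°)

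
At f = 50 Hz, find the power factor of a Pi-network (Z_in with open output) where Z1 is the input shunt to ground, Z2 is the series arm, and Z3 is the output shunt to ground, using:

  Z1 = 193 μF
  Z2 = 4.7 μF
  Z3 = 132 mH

Step 1 — Angular frequency: ω = 2π·f = 2π·50 = 314.2 rad/s.
Step 2 — Component impedances:
  Z1: Z = 1/(jωC) = -j/(ω·C) = 0 - j16.49 Ω
  Z2: Z = 1/(jωC) = -j/(ω·C) = 0 - j677.3 Ω
  Z3: Z = jωL = j·314.2·0.132 = 0 + j41.47 Ω
Step 3 — With open output, the series arm Z2 and the output shunt Z3 appear in series to ground: Z2 + Z3 = 0 - j635.8 Ω.
Step 4 — Parallel with input shunt Z1: Z_in = Z1 || (Z2 + Z3) = 0 - j16.08 Ω = 16.08∠-90.0° Ω.
Step 5 — Power factor: PF = cos(φ) = Re(Z)/|Z| = 0/16.08 = 0.
Step 6 — Type: Im(Z) = -16.08 ⇒ leading (phase φ = -90.0°).

PF = 0 (leading, φ = -90.0°)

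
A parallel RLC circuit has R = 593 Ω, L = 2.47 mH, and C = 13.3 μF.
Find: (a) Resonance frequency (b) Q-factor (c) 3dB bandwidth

Step 1 — Resonance: ω₀ = 1/√(LC) = 1/√(0.00247·1.33e-05) = 5517 rad/s.
Step 2 — f₀ = ω₀/(2π) = 878.1 Hz.
Step 3 — Parallel Q: Q = R/(ω₀L) = 593/(5517·0.00247) = 43.51.
Step 4 — Bandwidth: Δω = ω₀/Q = 126.8 rad/s; BW = Δω/(2π) = 20.18 Hz.

(a) f₀ = 878.1 Hz  (b) Q = 43.51  (c) BW = 20.18 Hz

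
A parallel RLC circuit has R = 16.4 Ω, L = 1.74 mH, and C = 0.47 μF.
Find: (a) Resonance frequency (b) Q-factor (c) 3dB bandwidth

Step 1 — Resonance: ω₀ = 1/√(LC) = 1/√(0.00174·4.7e-07) = 3.497e+04 rad/s.
Step 2 — f₀ = ω₀/(2π) = 5565 Hz.
Step 3 — Parallel Q: Q = R/(ω₀L) = 16.4/(3.497e+04·0.00174) = 0.2695.
Step 4 — Bandwidth: Δω = ω₀/Q = 1.297e+05 rad/s; BW = Δω/(2π) = 2.065e+04 Hz.

(a) f₀ = 5565 Hz  (b) Q = 0.2695  (c) BW = 2.065e+04 Hz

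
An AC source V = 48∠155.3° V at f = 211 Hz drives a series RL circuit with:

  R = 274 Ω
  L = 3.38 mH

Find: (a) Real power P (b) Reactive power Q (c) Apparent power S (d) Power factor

Step 1 — Angular frequency: ω = 2π·f = 2π·211 = 1326 rad/s.
Step 2 — Component impedances:
  R: Z = R = 274 Ω
  L: Z = jωL = j·1326·0.00338 = 0 + j4.481 Ω
Step 3 — Series combination: Z_total = R + L = 274 + j4.481 Ω = 274∠0.9° Ω.
Step 4 — Source phasor: V = 48∠155.3° V = -43.61 + j20.06 V.
Step 5 — Current: I = V / Z = -0.1579 + j0.07579 A = 0.1752∠154.4° A.
Step 6 — Complex power: S = V·I* = 8.407 + j0.1375 VA.
Step 7 — Real power: P = Re(S) = 8.407 W.
Step 8 — Reactive power: Q = Im(S) = 0.1375 VAR.
Step 9 — Apparent power: |S| = 8.408 VA.
Step 10 — Power factor: PF = P/|S| = 0.9999 (lagging).

(a) P = 8.407 W  (b) Q = 0.1375 VAR  (c) S = 8.408 VA  (d) PF = 0.9999 (lagging)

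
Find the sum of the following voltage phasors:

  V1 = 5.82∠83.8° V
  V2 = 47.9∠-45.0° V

Step 1 — Convert each phasor to rectangular form:
  V1 = 5.82·(cos(83.8°) + j·sin(83.8°)) = 0.6286 + j5.786 V
  V2 = 47.9·(cos(-45.0°) + j·sin(-45.0°)) = 33.87 - j33.87 V
Step 2 — Sum components: V_total = 34.5 - j28.08 V.
Step 3 — Convert to polar: |V_total| = 44.49 V, ∠V_total = -39.1°.

V_total = 44.49∠-39.1° V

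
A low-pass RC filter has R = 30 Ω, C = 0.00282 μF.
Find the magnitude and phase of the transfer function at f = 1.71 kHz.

Step 1 — Angular frequency: ω = 2π·1710 = 1.074e+04 rad/s.
Step 2 — Transfer function: H(jω) = 1/(1 + jωRC).
Step 3 — Denominator: 1 + jωRC = 1 + j·1.074e+04·30·2.82e-09 = 1 + j0.000909.
Step 4 — H = 1 - j0.000909.
Step 5 — Magnitude: |H| = 1 (-0.0 dB); phase: φ = -0.1°.

|H| = 1 (-0.0 dB), φ = -0.1°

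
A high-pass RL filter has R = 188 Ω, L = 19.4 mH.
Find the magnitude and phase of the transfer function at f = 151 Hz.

Step 1 — Angular frequency: ω = 2π·151 = 948.8 rad/s.
Step 2 — Transfer function: H(jω) = jωL/(R + jωL).
Step 3 — Numerator jωL = j·18.41; denominator R + jωL = 188 + j18.41.
Step 4 — H = 0.009494 + j0.09697.
Step 5 — Magnitude: |H| = 0.09744 (-20.2 dB); phase: φ = 84.4°.

|H| = 0.09744 (-20.2 dB), φ = 84.4°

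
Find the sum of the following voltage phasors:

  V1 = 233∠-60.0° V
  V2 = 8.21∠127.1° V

Step 1 — Convert each phasor to rectangular form:
  V1 = 233·(cos(-60.0°) + j·sin(-60.0°)) = 116.5 - j201.8 V
  V2 = 8.21·(cos(127.1°) + j·sin(127.1°)) = -4.952 + j6.548 V
Step 2 — Sum components: V_total = 111.5 - j195.2 V.
Step 3 — Convert to polar: |V_total| = 224.9 V, ∠V_total = -60.3°.

V_total = 224.9∠-60.3° V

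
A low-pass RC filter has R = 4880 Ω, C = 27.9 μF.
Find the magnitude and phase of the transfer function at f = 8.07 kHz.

Step 1 — Angular frequency: ω = 2π·8070 = 5.071e+04 rad/s.
Step 2 — Transfer function: H(jω) = 1/(1 + jωRC).
Step 3 — Denominator: 1 + jωRC = 1 + j·5.071e+04·4880·2.79e-05 = 1 + j6904.
Step 4 — H = 2.098e-08 - j0.0001449.
Step 5 — Magnitude: |H| = 0.0001449 (-76.8 dB); phase: φ = -90.0°.

|H| = 0.0001449 (-76.8 dB), φ = -90.0°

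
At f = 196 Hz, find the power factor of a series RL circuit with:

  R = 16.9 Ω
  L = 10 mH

Step 1 — Angular frequency: ω = 2π·f = 2π·196 = 1232 rad/s.
Step 2 — Component impedances:
  R: Z = R = 16.9 Ω
  L: Z = jωL = j·1232·0.01 = 0 + j12.32 Ω
Step 3 — Series combination: Z_total = R + L = 16.9 + j12.32 Ω = 20.91∠36.1° Ω.
Step 4 — Power factor: PF = cos(φ) = Re(Z)/|Z| = 16.9/20.91 = 0.8082.
Step 5 — Type: Im(Z) = 12.32 ⇒ lagging (phase φ = 36.1°).

PF = 0.8082 (lagging, φ = 36.1°)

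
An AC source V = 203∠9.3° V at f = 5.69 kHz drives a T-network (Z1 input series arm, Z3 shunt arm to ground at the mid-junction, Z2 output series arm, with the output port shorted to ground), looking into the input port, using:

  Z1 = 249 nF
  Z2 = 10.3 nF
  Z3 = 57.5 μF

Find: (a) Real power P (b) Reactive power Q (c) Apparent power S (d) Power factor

Step 1 — Angular frequency: ω = 2π·f = 2π·5690 = 3.575e+04 rad/s.
Step 2 — Component impedances:
  Z1: Z = 1/(jωC) = -j/(ω·C) = 0 - j112.3 Ω
  Z2: Z = 1/(jωC) = -j/(ω·C) = 0 - j2716 Ω
  Z3: Z = 1/(jωC) = -j/(ω·C) = 0 - j0.4865 Ω
Step 3 — With the output port shorted to ground, the output series arm Z2 runs from the junction to ground; the shunt arm Z3 also runs from the junction to ground. They appear in parallel: Z3 || Z2 = 0 - j0.4864 Ω.
Step 4 — Series with input arm Z1: Z_in = Z1 + (Z3 || Z2) = 0 - j112.8 Ω = 112.8∠-90.0° Ω.
Step 5 — Source phasor: V = 203∠9.3° V = 200.3 + j32.81 V.
Step 6 — Current: I = V / Z = -0.2908 + j1.776 A = 1.799∠99.3° A.
Step 7 — Complex power: S = V·I* = 0 - j365.3 VA.
Step 8 — Real power: P = Re(S) = 0 W.
Step 9 — Reactive power: Q = Im(S) = -365.3 VAR.
Step 10 — Apparent power: |S| = 365.3 VA.
Step 11 — Power factor: PF = P/|S| = 0 (leading).

(a) P = 0 W  (b) Q = -365.3 VAR  (c) S = 365.3 VA  (d) PF = 0 (leading)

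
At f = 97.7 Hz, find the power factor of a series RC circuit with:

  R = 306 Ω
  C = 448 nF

Step 1 — Angular frequency: ω = 2π·f = 2π·97.7 = 613.9 rad/s.
Step 2 — Component impedances:
  R: Z = R = 306 Ω
  C: Z = 1/(jωC) = -j/(ω·C) = 0 - j3636 Ω
Step 3 — Series combination: Z_total = R + C = 306 - j3636 Ω = 3649∠-85.2° Ω.
Step 4 — Power factor: PF = cos(φ) = Re(Z)/|Z| = 306/3649 = 0.08386.
Step 5 — Type: Im(Z) = -3636 ⇒ leading (phase φ = -85.2°).

PF = 0.08386 (leading, φ = -85.2°)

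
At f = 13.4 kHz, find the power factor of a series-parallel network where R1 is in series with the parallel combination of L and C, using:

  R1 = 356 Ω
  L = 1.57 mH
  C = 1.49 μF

Step 1 — Angular frequency: ω = 2π·f = 2π·1.34e+04 = 8.419e+04 rad/s.
Step 2 — Component impedances:
  R1: Z = R = 356 Ω
  L: Z = jωL = j·8.419e+04·0.00157 = 0 + j132.2 Ω
  C: Z = 1/(jωC) = -j/(ω·C) = 0 - j7.971 Ω
Step 3 — Parallel branch: L || C = 1/(1/L + 1/C) = 0 - j8.483 Ω.
Step 4 — Series with R1: Z_total = R1 + (L || C) = 356 - j8.483 Ω = 356.1∠-1.4° Ω.
Step 5 — Power factor: PF = cos(φ) = Re(Z)/|Z| = 356/356.1 = 0.9997.
Step 6 — Type: Im(Z) = -8.483 ⇒ leading (phase φ = -1.4°).

PF = 0.9997 (leading, φ = -1.4°)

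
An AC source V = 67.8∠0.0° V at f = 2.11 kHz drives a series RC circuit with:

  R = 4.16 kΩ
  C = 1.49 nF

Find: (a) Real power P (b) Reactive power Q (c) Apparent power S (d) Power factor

Step 1 — Angular frequency: ω = 2π·f = 2π·2110 = 1.326e+04 rad/s.
Step 2 — Component impedances:
  R: Z = R = 4160 Ω
  C: Z = 1/(jωC) = -j/(ω·C) = 0 - j5.062e+04 Ω
Step 3 — Series combination: Z_total = R + C = 4160 - j5.062e+04 Ω = 5.079e+04∠-85.3° Ω.
Step 4 — Source phasor: V = 67.8∠0.0° V = 67.8 V.
Step 5 — Current: I = V / Z = 0.0001093 + j0.00133 A = 0.001335∠85.3° A.
Step 6 — Complex power: S = V·I* = 0.007412 - j0.0902 VA.
Step 7 — Real power: P = Re(S) = 0.007412 W.
Step 8 — Reactive power: Q = Im(S) = -0.0902 VAR.
Step 9 — Apparent power: |S| = 0.0905 VA.
Step 10 — Power factor: PF = P/|S| = 0.0819 (leading).

(a) P = 0.007412 W  (b) Q = -0.0902 VAR  (c) S = 0.0905 VA  (d) PF = 0.0819 (leading)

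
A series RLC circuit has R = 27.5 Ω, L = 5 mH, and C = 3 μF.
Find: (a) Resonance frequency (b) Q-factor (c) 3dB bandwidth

Step 1 — Resonance: ω₀ = 1/√(LC) = 1/√(0.005·3e-06) = 8165 rad/s.
Step 2 — f₀ = ω₀/(2π) = 1299 Hz.
Step 3 — Series Q: Q = ω₀L/R = 8165·0.005/27.5 = 1.485.
Step 4 — Bandwidth: Δω = ω₀/Q = 5500 rad/s; BW = Δω/(2π) = 875.4 Hz.

(a) f₀ = 1299 Hz  (b) Q = 1.485  (c) BW = 875.4 Hz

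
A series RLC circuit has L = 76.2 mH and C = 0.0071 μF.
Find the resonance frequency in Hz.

Step 1 — Resonance condition Im(Z)=0 gives ω₀ = 1/√(LC).
Step 2 — ω₀ = 1/√(0.0762·7.1e-09) = 4.299e+04 rad/s.
Step 3 — f₀ = ω₀/(2π) = 6842 Hz.

f₀ = 6842 Hz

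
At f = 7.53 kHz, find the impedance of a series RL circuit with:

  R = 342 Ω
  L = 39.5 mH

Step 1 — Angular frequency: ω = 2π·f = 2π·7530 = 4.731e+04 rad/s.
Step 2 — Component impedances:
  R: Z = R = 342 Ω
  L: Z = jωL = j·4.731e+04·0.0395 = 0 + j1869 Ω
Step 3 — Series combination: Z_total = R + L = 342 + j1869 Ω = 1900∠79.6° Ω.

Z = 342 + j1869 Ω = 1900∠79.6° Ω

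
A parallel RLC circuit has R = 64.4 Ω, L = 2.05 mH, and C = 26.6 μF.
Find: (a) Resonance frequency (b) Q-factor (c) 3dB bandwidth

Step 1 — Resonance: ω₀ = 1/√(LC) = 1/√(0.00205·2.66e-05) = 4282 rad/s.
Step 2 — f₀ = ω₀/(2π) = 681.6 Hz.
Step 3 — Parallel Q: Q = R/(ω₀L) = 64.4/(4282·0.00205) = 7.336.
Step 4 — Bandwidth: Δω = ω₀/Q = 583.8 rad/s; BW = Δω/(2π) = 92.91 Hz.

(a) f₀ = 681.6 Hz  (b) Q = 7.336  (c) BW = 92.91 Hz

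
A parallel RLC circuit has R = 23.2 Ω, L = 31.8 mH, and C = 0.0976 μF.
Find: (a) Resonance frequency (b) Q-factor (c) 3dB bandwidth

Step 1 — Resonance: ω₀ = 1/√(LC) = 1/√(0.0318·9.76e-08) = 1.795e+04 rad/s.
Step 2 — f₀ = ω₀/(2π) = 2857 Hz.
Step 3 — Parallel Q: Q = R/(ω₀L) = 23.2/(1.795e+04·0.0318) = 0.04064.
Step 4 — Bandwidth: Δω = ω₀/Q = 4.416e+05 rad/s; BW = Δω/(2π) = 7.029e+04 Hz.

(a) f₀ = 2857 Hz  (b) Q = 0.04064  (c) BW = 7.029e+04 Hz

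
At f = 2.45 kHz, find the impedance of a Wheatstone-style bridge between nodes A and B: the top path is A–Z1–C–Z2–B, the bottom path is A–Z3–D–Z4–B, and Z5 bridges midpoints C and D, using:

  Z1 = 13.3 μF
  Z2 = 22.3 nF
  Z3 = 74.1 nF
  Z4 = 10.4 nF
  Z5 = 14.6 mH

Step 1 — Angular frequency: ω = 2π·f = 2π·2450 = 1.539e+04 rad/s.
Step 2 — Component impedances:
  Z1: Z = 1/(jωC) = -j/(ω·C) = 0 - j4.884 Ω
  Z2: Z = 1/(jωC) = -j/(ω·C) = 0 - j2913 Ω
  Z3: Z = 1/(jωC) = -j/(ω·C) = 0 - j876.7 Ω
  Z4: Z = 1/(jωC) = -j/(ω·C) = 0 - j6246 Ω
  Z5: Z = jωL = j·1.539e+04·0.0146 = 0 + j224.7 Ω
Step 3 — Bridge requires nodal analysis (the Z5 bridge couples midpoints C and D, so the two paths cannot be reduced to a simple series/parallel combination). Setting node B to ground and injecting 1 A at node A, the 3-node admittance system at A, C, D solves to V_A = Z_AB = 0 - j1961 Ω = 1961∠-90.0° Ω.

Z = 0 - j1961 Ω = 1961∠-90.0° Ω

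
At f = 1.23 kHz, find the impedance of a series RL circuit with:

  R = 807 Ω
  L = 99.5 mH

Step 1 — Angular frequency: ω = 2π·f = 2π·1230 = 7728 rad/s.
Step 2 — Component impedances:
  R: Z = R = 807 Ω
  L: Z = jωL = j·7728·0.0995 = 0 + j769 Ω
Step 3 — Series combination: Z_total = R + L = 807 + j769 Ω = 1115∠43.6° Ω.

Z = 807 + j769 Ω = 1115∠43.6° Ω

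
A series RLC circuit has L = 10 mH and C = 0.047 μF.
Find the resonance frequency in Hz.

Step 1 — Resonance condition Im(Z)=0 gives ω₀ = 1/√(LC).
Step 2 — ω₀ = 1/√(0.01·4.7e-08) = 4.613e+04 rad/s.
Step 3 — f₀ = ω₀/(2π) = 7341 Hz.

f₀ = 7341 Hz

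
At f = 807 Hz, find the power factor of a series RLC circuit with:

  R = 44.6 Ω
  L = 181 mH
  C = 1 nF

Step 1 — Angular frequency: ω = 2π·f = 2π·807 = 5071 rad/s.
Step 2 — Component impedances:
  R: Z = R = 44.6 Ω
  L: Z = jωL = j·5071·0.181 = 0 + j917.8 Ω
  C: Z = 1/(jωC) = -j/(ω·C) = 0 - j1.972e+05 Ω
Step 3 — Series combination: Z_total = R + L + C = 44.6 - j1.963e+05 Ω = 1.963e+05∠-90.0° Ω.
Step 4 — Power factor: PF = cos(φ) = Re(Z)/|Z| = 44.6/1.963e+05 = 0.0002272.
Step 5 — Type: Im(Z) = -1.963e+05 ⇒ leading (phase φ = -90.0°).

PF = 0.0002272 (leading, φ = -90.0°)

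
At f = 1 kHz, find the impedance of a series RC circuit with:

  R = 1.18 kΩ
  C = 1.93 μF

Step 1 — Angular frequency: ω = 2π·f = 2π·1000 = 6283 rad/s.
Step 2 — Component impedances:
  R: Z = R = 1180 Ω
  C: Z = 1/(jωC) = -j/(ω·C) = 0 - j82.46 Ω
Step 3 — Series combination: Z_total = R + C = 1180 - j82.46 Ω = 1183∠-4.0° Ω.

Z = 1180 - j82.46 Ω = 1183∠-4.0° Ω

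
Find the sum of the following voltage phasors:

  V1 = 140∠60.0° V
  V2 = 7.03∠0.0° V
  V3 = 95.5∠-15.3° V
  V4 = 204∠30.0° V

Step 1 — Convert each phasor to rectangular form:
  V1 = 140·(cos(60.0°) + j·sin(60.0°)) = 70 + j121.2 V
  V2 = 7.03·(cos(0.0°) + j·sin(0.0°)) = 7.03 V
  V3 = 95.5·(cos(-15.3°) + j·sin(-15.3°)) = 92.12 - j25.2 V
  V4 = 204·(cos(30.0°) + j·sin(30.0°)) = 176.7 + j102 V
Step 2 — Sum components: V_total = 345.8 + j198 V.
Step 3 — Convert to polar: |V_total| = 398.5 V, ∠V_total = 29.8°.

V_total = 398.5∠29.8° V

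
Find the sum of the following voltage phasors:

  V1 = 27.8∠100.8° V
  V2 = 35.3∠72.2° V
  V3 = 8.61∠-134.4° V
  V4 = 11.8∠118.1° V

Step 1 — Convert each phasor to rectangular form:
  V1 = 27.8·(cos(100.8°) + j·sin(100.8°)) = -5.209 + j27.31 V
  V2 = 35.3·(cos(72.2°) + j·sin(72.2°)) = 10.79 + j33.61 V
  V3 = 8.61·(cos(-134.4°) + j·sin(-134.4°)) = -6.024 - j6.152 V
  V4 = 11.8·(cos(118.1°) + j·sin(118.1°)) = -5.558 + j10.41 V
Step 2 — Sum components: V_total = -6 + j65.18 V.
Step 3 — Convert to polar: |V_total| = 65.45 V, ∠V_total = 95.3°.

V_total = 65.45∠95.3° V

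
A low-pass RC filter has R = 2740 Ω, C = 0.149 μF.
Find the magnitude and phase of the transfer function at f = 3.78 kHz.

Step 1 — Angular frequency: ω = 2π·3780 = 2.375e+04 rad/s.
Step 2 — Transfer function: H(jω) = 1/(1 + jωRC).
Step 3 — Denominator: 1 + jωRC = 1 + j·2.375e+04·2740·1.49e-07 = 1 + j9.696.
Step 4 — H = 0.01052 - j0.102.
Step 5 — Magnitude: |H| = 0.1026 (-19.8 dB); phase: φ = -84.1°.

|H| = 0.1026 (-19.8 dB), φ = -84.1°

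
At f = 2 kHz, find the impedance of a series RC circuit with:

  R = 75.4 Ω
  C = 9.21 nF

Step 1 — Angular frequency: ω = 2π·f = 2π·2000 = 1.257e+04 rad/s.
Step 2 — Component impedances:
  R: Z = R = 75.4 Ω
  C: Z = 1/(jωC) = -j/(ω·C) = 0 - j8640 Ω
Step 3 — Series combination: Z_total = R + C = 75.4 - j8640 Ω = 8641∠-89.5° Ω.

Z = 75.4 - j8640 Ω = 8641∠-89.5° Ω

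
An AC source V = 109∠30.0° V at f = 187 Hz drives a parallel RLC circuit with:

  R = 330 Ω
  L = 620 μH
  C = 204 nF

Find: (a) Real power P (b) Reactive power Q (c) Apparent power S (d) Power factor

Step 1 — Angular frequency: ω = 2π·f = 2π·187 = 1175 rad/s.
Step 2 — Component impedances:
  R: Z = R = 330 Ω
  L: Z = jωL = j·1175·0.00062 = 0 + j0.7285 Ω
  C: Z = 1/(jωC) = -j/(ω·C) = 0 - j4172 Ω
Step 3 — Parallel combination: 1/Z_total = 1/R + 1/L + 1/C; Z_total = 0.001609 + j0.7286 Ω = 0.7286∠89.9° Ω.
Step 4 — Source phasor: V = 109∠30.0° V = 94.4 + j54.5 V.
Step 5 — Current: I = V / Z = 75.09 - j129.4 A = 149.6∠-59.9° A.
Step 6 — Complex power: S = V·I* = 36 + j1.631e+04 VA.
Step 7 — Real power: P = Re(S) = 36 W.
Step 8 — Reactive power: Q = Im(S) = 1.631e+04 VAR.
Step 9 — Apparent power: |S| = 1.631e+04 VA.
Step 10 — Power factor: PF = P/|S| = 0.002208 (lagging).

(a) P = 36 W  (b) Q = 1.631e+04 VAR  (c) S = 1.631e+04 VA  (d) PF = 0.002208 (lagging)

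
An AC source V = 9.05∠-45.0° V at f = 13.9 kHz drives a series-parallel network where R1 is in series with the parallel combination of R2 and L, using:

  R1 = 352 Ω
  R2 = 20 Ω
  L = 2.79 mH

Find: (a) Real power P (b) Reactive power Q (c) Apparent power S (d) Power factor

Step 1 — Angular frequency: ω = 2π·f = 2π·1.39e+04 = 8.734e+04 rad/s.
Step 2 — Component impedances:
  R1: Z = R = 352 Ω
  R2: Z = R = 20 Ω
  L: Z = jωL = j·8.734e+04·0.00279 = 0 + j243.7 Ω
Step 3 — Parallel branch: R2 || L = 1/(1/R2 + 1/L) = 19.87 + j1.631 Ω.
Step 4 — Series with R1: Z_total = R1 + (R2 || L) = 371.9 + j1.631 Ω = 371.9∠0.3° Ω.
Step 5 — Source phasor: V = 9.05∠-45.0° V = 6.399 - j6.399 V.
Step 6 — Current: I = V / Z = 0.01713 - j0.01728 A = 0.02434∠-45.3° A.
Step 7 — Complex power: S = V·I* = 0.2202 + j0.0009657 VA.
Step 8 — Real power: P = Re(S) = 0.2202 W.
Step 9 — Reactive power: Q = Im(S) = 0.0009657 VAR.
Step 10 — Apparent power: |S| = 0.2202 VA.
Step 11 — Power factor: PF = P/|S| = 1 (lagging).

(a) P = 0.2202 W  (b) Q = 0.0009657 VAR  (c) S = 0.2202 VA  (d) PF = 1 (lagging)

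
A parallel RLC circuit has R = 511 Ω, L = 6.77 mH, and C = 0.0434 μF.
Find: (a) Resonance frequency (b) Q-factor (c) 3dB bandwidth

Step 1 — Resonance: ω₀ = 1/√(LC) = 1/√(0.00677·4.34e-08) = 5.834e+04 rad/s.
Step 2 — f₀ = ω₀/(2π) = 9285 Hz.
Step 3 — Parallel Q: Q = R/(ω₀L) = 511/(5.834e+04·0.00677) = 1.294.
Step 4 — Bandwidth: Δω = ω₀/Q = 4.509e+04 rad/s; BW = Δω/(2π) = 7176 Hz.

(a) f₀ = 9285 Hz  (b) Q = 1.294  (c) BW = 7176 Hz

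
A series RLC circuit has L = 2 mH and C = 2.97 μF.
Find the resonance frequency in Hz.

Step 1 — Resonance condition Im(Z)=0 gives ω₀ = 1/√(LC).
Step 2 — ω₀ = 1/√(0.002·2.97e-06) = 1.297e+04 rad/s.
Step 3 — f₀ = ω₀/(2π) = 2065 Hz.

f₀ = 2065 Hz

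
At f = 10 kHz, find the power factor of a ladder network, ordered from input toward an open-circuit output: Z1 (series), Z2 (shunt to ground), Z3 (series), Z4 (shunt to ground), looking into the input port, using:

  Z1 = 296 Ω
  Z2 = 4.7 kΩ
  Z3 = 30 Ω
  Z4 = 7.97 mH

Step 1 — Angular frequency: ω = 2π·f = 2π·1e+04 = 6.283e+04 rad/s.
Step 2 — Component impedances:
  Z1: Z = R = 296 Ω
  Z2: Z = R = 4700 Ω
  Z3: Z = R = 30 Ω
  Z4: Z = jωL = j·6.283e+04·0.00797 = 0 + j500.8 Ω
Step 3 — Ladder network (open output): work backward from the far end, alternating series and parallel combinations. Z_in = 377.6 + j489 Ω = 617.8∠52.3° Ω.
Step 4 — Power factor: PF = cos(φ) = Re(Z)/|Z| = 377.6/617.8 = 0.6112.
Step 5 — Type: Im(Z) = 489 ⇒ lagging (phase φ = 52.3°).

PF = 0.6112 (lagging, φ = 52.3°)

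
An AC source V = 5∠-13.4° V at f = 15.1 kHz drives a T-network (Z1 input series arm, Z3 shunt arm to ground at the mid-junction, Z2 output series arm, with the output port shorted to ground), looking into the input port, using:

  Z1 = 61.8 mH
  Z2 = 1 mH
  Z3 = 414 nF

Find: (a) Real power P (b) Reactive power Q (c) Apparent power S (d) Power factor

Step 1 — Angular frequency: ω = 2π·f = 2π·1.51e+04 = 9.488e+04 rad/s.
Step 2 — Component impedances:
  Z1: Z = jωL = j·9.488e+04·0.0618 = 0 + j5863 Ω
  Z2: Z = jωL = j·9.488e+04·0.001 = 0 + j94.88 Ω
  Z3: Z = 1/(jωC) = -j/(ω·C) = 0 - j25.46 Ω
Step 3 — With the output port shorted to ground, the output series arm Z2 runs from the junction to ground; the shunt arm Z3 also runs from the junction to ground. They appear in parallel: Z3 || Z2 = 0 - j34.8 Ω.
Step 4 — Series with input arm Z1: Z_in = Z1 + (Z3 || Z2) = 0 + j5829 Ω = 5829∠90.0° Ω.
Step 5 — Source phasor: V = 5∠-13.4° V = 4.864 - j1.159 V.
Step 6 — Current: I = V / Z = -0.0001988 - j0.0008345 A = 0.0008578∠-103.4° A.
Step 7 — Complex power: S = V·I* = 0 + j0.004289 VA.
Step 8 — Real power: P = Re(S) = 0 W.
Step 9 — Reactive power: Q = Im(S) = 0.004289 VAR.
Step 10 — Apparent power: |S| = 0.004289 VA.
Step 11 — Power factor: PF = P/|S| = 0 (lagging).

(a) P = 0 W  (b) Q = 0.004289 VAR  (c) S = 0.004289 VA  (d) PF = 0 (lagging)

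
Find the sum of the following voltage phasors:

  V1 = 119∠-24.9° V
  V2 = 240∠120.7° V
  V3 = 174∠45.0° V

Step 1 — Convert each phasor to rectangular form:
  V1 = 119·(cos(-24.9°) + j·sin(-24.9°)) = 107.9 - j50.1 V
  V2 = 240·(cos(120.7°) + j·sin(120.7°)) = -122.5 + j206.4 V
  V3 = 174·(cos(45.0°) + j·sin(45.0°)) = 123 + j123 V
Step 2 — Sum components: V_total = 108.4 + j279.3 V.
Step 3 — Convert to polar: |V_total| = 299.6 V, ∠V_total = 68.8°.

V_total = 299.6∠68.8° V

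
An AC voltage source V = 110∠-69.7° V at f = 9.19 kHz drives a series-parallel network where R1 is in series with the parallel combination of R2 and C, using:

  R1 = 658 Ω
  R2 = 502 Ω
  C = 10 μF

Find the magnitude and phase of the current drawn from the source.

Step 1 — Angular frequency: ω = 2π·f = 2π·9190 = 5.774e+04 rad/s.
Step 2 — Component impedances:
  R1: Z = R = 658 Ω
  R2: Z = R = 502 Ω
  C: Z = 1/(jωC) = -j/(ω·C) = 0 - j1.732 Ω
Step 3 — Parallel branch: R2 || C = 1/(1/R2 + 1/C) = 0.005974 - j1.732 Ω.
Step 4 — Series with R1: Z_total = R1 + (R2 || C) = 658 - j1.732 Ω = 658∠-0.2° Ω.
Step 5 — Source phasor: V = 110∠-69.7° V = 38.16 - j103.2 V.
Step 6 — Ohm's law: I = V / Z_total = (38.16 - j103.2) / (658 - j1.732) = 0.05841 - j0.1566 A.
Step 7 — Convert to polar: |I| = 0.1672 A, ∠I = -69.5°.

I = 0.1672∠-69.5° A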